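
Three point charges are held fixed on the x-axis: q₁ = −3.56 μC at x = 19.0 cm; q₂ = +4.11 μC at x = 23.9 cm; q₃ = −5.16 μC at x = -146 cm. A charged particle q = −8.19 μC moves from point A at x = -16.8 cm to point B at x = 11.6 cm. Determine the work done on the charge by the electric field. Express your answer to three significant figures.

-1.04 J

The work done by the electric force is W_field = −ΔU = −q(V_B − V_A) = q(V_A − V_B).
At A: distances to the source charges are 0.358 m, 0.407 m, 1.29 m; V_A = Σ kqᵢ/rᵢ = -3.45×10⁴ V.
At B: distances to the source charges are 0.0740 m, 0.123 m, 1.58 m; V_B = Σ kqᵢ/rᵢ = -1.62×10⁵ V.
ΔV = V_B − V_A = -1.27×10⁵ V.
W_field = −qΔV = −(-8.19×10⁻⁶ C)(-1.27×10⁵ V) = -1.04 J.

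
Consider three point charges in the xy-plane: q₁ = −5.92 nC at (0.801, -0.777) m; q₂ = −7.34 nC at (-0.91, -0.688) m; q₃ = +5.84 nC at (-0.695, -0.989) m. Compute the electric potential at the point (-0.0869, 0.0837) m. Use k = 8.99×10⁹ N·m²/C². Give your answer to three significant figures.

-58.9 V

The total potential is the scalar sum of each charge's contribution, V = Σ kqᵢ/rᵢ.
Distances from the field point to each charge: r₁ = 1.24 m, r₂ = 1.13 m, r₃ = 1.23 m.
V = k[(-5.92×10⁻⁹)/(1.24) + (-7.34×10⁻⁹)/(1.13) + (5.84×10⁻⁹)/(1.23)] = -58.9 V.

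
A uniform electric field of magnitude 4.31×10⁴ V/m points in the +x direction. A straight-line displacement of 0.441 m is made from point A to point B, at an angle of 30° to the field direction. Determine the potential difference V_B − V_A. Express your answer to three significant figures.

Only the component of displacement along E changes the potential: ΔV = −E·d·cosθ.
ΔV = −(4.31×10⁴ V/m)(0.441 m)cos30° = -1.65×10⁴ V.

-1.65×10⁴ V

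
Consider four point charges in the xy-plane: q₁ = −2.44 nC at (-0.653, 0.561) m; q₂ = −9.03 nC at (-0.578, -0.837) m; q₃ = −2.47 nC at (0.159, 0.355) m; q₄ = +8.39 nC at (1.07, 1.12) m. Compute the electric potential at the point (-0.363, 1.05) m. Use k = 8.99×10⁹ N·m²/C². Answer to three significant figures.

-54.3 V

The total potential is the scalar sum of each charge's contribution, V = Σ kqᵢ/rᵢ.
Distances from the field point to each charge: r₁ = 0.569 m, r₂ = 1.90 m, r₃ = 0.869 m, r₄ = 1.43 m.
V = k[(-2.44×10⁻⁹)/(0.569) + (-9.03×10⁻⁹)/(1.90) + (-2.47×10⁻⁹)/(0.869) + (8.39×10⁻⁹)/(1.43)] = -54.3 V.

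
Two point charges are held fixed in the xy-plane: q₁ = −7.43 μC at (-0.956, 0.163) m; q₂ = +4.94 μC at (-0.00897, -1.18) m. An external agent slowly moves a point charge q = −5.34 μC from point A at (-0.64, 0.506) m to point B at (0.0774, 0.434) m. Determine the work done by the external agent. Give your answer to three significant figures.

For quasistatic motion the external work equals the change in potential energy: W_ext = qΔV = q(V_B − V_A).
At A: distances to the source charges are 0.466 m, 1.80 m; V_A = Σ kqᵢ/rᵢ = -1.19×10⁵ V.
At B: distances to the source charges are 1.07 m, 1.62 m; V_B = Σ kqᵢ/rᵢ = -3.50×10⁴ V.
ΔV = V_B − V_A = 8.35×10⁴ V.
W_ext = qΔV = (-5.34×10⁻⁶ C)(8.35×10⁴ V) = -0.446 J.

-0.446 J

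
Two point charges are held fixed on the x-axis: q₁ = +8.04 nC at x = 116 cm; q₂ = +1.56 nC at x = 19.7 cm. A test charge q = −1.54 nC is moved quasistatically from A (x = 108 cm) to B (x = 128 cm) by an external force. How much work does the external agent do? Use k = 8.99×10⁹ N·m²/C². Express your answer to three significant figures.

For quasistatic motion the external work equals the change in potential energy: W_ext = qΔV = q(V_B − V_A).
At A: distances to the source charges are 0.0800 m, 0.883 m; V_A = Σ kqᵢ/rᵢ = 919 V.
At B: distances to the source charges are 0.120 m, 1.08 m; V_B = Σ kqᵢ/rᵢ = 615 V.
ΔV = V_B − V_A = -304 V.
W_ext = qΔV = (-1.54×10⁻⁹ C)(-304 V) = 4.68×10⁻⁷ J.

4.68×10⁻⁷ J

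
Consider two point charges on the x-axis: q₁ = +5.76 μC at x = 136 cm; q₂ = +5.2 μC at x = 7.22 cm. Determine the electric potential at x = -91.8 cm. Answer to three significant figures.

Electric potential is a scalar, so the contributions from each charge add algebraically: V = Σ kqᵢ/rᵢ.
Distances from the field point to each charge: r₁ = 2.28 m, r₂ = 0.990 m.
V = k[(5.76×10⁻⁶)/(2.28) + (5.20×10⁻⁶)/(0.990)] = 6.99×10⁴ V.

6.99×10⁴ V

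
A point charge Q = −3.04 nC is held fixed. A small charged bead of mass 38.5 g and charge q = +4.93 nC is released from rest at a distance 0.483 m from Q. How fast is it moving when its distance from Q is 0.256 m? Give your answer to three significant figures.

Only the electrostatic force acts, so mechanical energy is conserved: ½mv² = U₁ − U₂ = kQq(1/r₁ − 1/r₂).
U₁ − U₂ = (8.99×10⁹ N·m²/C²)(-3.04×10⁻⁹ C)(4.93×10⁻⁹ C)(1/0.483 − 1/0.256) = 2.47×10⁻⁷ J.
v = √(2·2.47×10⁻⁷/0.0385) = 3.58×10⁻³ m/s.

3.58×10⁻³ m/s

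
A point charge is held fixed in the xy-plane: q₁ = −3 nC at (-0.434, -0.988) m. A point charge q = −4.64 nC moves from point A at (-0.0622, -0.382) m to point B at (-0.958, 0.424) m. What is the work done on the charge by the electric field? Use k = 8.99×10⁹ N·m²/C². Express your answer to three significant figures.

9.29×10⁻⁸ J

The work done by the electric force is W_field = −ΔU = −q(V_B − V_A) = q(V_A − V_B).
At A: distance to the source charge is 0.711 m; V_A = kq₁/r = -37.9 V.
At B: distance to the source charge is 1.51 m; V_B = kq₁/r = -17.9 V.
ΔV = V_B − V_A = 20.0 V.
W_field = −qΔV = −(-4.64×10⁻⁹ C)(20.0 V) = 9.29×10⁻⁸ J.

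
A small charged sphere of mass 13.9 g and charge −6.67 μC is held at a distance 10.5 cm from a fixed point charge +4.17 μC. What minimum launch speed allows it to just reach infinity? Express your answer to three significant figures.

18.5 m/s

To just escape, total mechanical energy must reach zero at infinity: ½mv²_min + U = 0, so ½mv²_min = −U = |kQq|/r.
|U| = |kQq|/r = (8.99×10⁹ N·m²/C²)(4.17×10⁻⁶)(6.67×10⁻⁶)/(0.105) = 2.38 J.
v_min = √(2|U|/m) = √(2·2.38/0.0139) = 18.5 m/s.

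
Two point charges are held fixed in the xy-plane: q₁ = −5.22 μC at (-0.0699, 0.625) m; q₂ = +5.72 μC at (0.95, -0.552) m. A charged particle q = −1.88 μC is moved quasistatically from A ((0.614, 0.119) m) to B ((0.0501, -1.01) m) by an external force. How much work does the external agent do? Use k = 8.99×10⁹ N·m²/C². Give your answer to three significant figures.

-0.0168 J

For quasistatic motion the external work equals the change in potential energy: W_ext = qΔV = q(V_B − V_A).
At A: distances to the source charges are 0.851 m, 0.750 m; V_A = Σ kqᵢ/rᵢ = 1.34×10⁴ V.
At B: distances to the source charges are 1.64 m, 1.01 m; V_B = Σ kqᵢ/rᵢ = 2.23×10⁴ V.
ΔV = V_B − V_A = 8940 V.
W_ext = qΔV = (-1.88×10⁻⁶ C)(8940 V) = -0.0168 J.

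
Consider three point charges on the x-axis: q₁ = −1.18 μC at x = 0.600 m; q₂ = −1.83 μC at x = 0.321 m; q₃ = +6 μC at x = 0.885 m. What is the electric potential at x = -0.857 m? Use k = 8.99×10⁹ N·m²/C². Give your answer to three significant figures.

The total potential is the scalar sum of each charge's contribution, V = Σ kqᵢ/rᵢ.
Distances from the field point to each charge: r₁ = 1.46 m, r₂ = 1.18 m, r₃ = 1.74 m.
V = k[(-1.18×10⁻⁶)/(1.46) + (-1.83×10⁻⁶)/(1.18) + (6.00×10⁻⁶)/(1.74)] = 9720 V.

9720 V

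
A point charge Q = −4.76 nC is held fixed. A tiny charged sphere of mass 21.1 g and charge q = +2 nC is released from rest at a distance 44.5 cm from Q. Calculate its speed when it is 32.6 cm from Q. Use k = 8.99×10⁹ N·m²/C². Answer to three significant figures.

2.58×10⁻³ m/s

Only the electrostatic force acts, so mechanical energy is conserved: ½mv² = U₁ − U₂ = kQq(1/r₁ − 1/r₂).
U₁ − U₂ = (8.99×10⁹ N·m²/C²)(-4.76×10⁻⁹ C)(2.00×10⁻⁹ C)(1/0.445 − 1/0.326) = 7.02×10⁻⁸ J.
v = √(2·7.02×10⁻⁸/0.0211) = 2.58×10⁻³ m/s.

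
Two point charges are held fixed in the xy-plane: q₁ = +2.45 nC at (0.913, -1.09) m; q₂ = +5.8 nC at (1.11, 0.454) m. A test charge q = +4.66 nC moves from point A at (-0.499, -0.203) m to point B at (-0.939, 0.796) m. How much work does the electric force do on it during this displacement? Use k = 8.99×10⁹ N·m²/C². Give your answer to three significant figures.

4.56×10⁻⁸ J

The work done by the electric force is W_field = −ΔU = −q(V_B − V_A) = q(V_A − V_B).
At A: distances to the source charges are 1.67 m, 1.74 m; V_A = Σ kqᵢ/rᵢ = 43.2 V.
At B: distances to the source charges are 2.64 m, 2.08 m; V_B = Σ kqᵢ/rᵢ = 33.4 V.
ΔV = V_B − V_A = -9.78 V.
W_field = −qΔV = −(4.66×10⁻⁹ C)(-9.78 V) = 4.56×10⁻⁸ J.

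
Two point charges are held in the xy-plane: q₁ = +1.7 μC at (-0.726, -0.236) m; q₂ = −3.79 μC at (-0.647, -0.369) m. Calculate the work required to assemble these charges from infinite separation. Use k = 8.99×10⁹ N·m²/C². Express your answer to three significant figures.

The assembly work is the sum of pairwise potential energies, U = Σ_{i<j} kqᵢqⱼ/rᵢⱼ.
Pair separations: r₁₂ = 0.155 m.
U = (-0.374) = -0.374 J.

-0.374 J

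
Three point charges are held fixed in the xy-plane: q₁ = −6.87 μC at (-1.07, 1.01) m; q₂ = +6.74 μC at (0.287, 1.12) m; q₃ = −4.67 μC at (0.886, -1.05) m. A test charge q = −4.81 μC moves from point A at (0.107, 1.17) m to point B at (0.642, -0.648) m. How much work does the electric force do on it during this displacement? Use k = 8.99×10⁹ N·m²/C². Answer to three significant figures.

-1.62 J

The work done by the electric force is W_field = −ΔU = −q(V_B − V_A) = q(V_A − V_B).
At A: distances to the source charges are 1.19 m, 0.187 m, 2.35 m; V_A = Σ kqᵢ/rᵢ = 2.55×10⁵ V.
At B: distances to the source charges are 2.38 m, 1.80 m, 0.470 m; V_B = Σ kqᵢ/rᵢ = -8.16×10⁴ V.
ΔV = V_B − V_A = -3.36×10⁵ V.
W_field = −qΔV = −(-4.81×10⁻⁶ C)(-3.36×10⁵ V) = -1.62 J.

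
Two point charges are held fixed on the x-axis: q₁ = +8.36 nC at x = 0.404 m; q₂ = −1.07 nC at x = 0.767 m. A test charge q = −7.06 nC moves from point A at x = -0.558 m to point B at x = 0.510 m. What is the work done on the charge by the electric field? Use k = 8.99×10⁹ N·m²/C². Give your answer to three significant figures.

The work done by the electric force is W_field = −ΔU = −q(V_B − V_A) = q(V_A − V_B).
At A: distances to the source charges are 0.962 m, 1.33 m; V_A = Σ kqᵢ/rᵢ = 70.9 V.
At B: distances to the source charges are 0.106 m, 0.257 m; V_B = Σ kqᵢ/rᵢ = 672 V.
ΔV = V_B − V_A = 601 V.
W_field = −qΔV = −(-7.06×10⁻⁹ C)(601 V) = 4.24×10⁻⁶ J.

4.24×10⁻⁶ J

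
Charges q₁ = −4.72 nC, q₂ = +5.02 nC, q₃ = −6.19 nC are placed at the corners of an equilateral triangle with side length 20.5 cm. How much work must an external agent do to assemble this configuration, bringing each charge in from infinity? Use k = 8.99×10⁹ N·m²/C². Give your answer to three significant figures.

The work to assemble the configuration equals its total potential energy, U = Σ kqᵢqⱼ/rᵢⱼ over all pairs.
All three pair separations equal the side length, 0.205 m.
U = (-1.04×10⁻⁶) + (1.28×10⁻⁶) + (-1.36×10⁻⁶) = -1.12×10⁻⁶ J.

-1.12×10⁻⁶ J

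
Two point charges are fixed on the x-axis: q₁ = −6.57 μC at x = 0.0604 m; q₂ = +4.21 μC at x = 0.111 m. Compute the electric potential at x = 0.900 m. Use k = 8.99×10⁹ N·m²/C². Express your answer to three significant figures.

-2.24×10⁴ V

The total potential is the scalar sum of each charge's contribution, V = Σ kqᵢ/rᵢ.
Distances from the field point to each charge: r₁ = 0.840 m, r₂ = 0.789 m.
V = k[(-6.57×10⁻⁶)/(0.840) + (4.21×10⁻⁶)/(0.789)] = -2.24×10⁴ V.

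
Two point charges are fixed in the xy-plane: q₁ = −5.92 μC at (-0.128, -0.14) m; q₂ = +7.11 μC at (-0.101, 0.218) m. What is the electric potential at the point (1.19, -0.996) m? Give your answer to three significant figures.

2200 V

Electric potential is a scalar, so the contributions from each charge add algebraically: V = Σ kqᵢ/rᵢ.
Distances from the field point to each charge: r₁ = 1.57 m, r₂ = 1.77 m.
V = k[(-5.92×10⁻⁶)/(1.57) + (7.11×10⁻⁶)/(1.77)] = 2200 V.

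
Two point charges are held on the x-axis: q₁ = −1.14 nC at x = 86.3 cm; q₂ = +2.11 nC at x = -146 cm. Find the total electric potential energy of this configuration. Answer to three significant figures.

The assembly work is the sum of pairwise potential energies, U = Σ_{i<j} kqᵢqⱼ/rᵢⱼ.
Pair separations: r₁₂ = 2.32 m.
U = (-9.31×10⁻⁹) = -9.31×10⁻⁹ J.

-9.31×10⁻⁹ J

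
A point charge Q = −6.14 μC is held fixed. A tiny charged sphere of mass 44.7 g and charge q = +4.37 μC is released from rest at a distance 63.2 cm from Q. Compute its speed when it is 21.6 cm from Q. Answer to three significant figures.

5.73 m/s

Only the electrostatic force acts, so mechanical energy is conserved: ½mv² = U₁ − U₂ = kQq(1/r₁ − 1/r₂).
U₁ − U₂ = (8.99×10⁹ N·m²/C²)(-6.14×10⁻⁶ C)(4.37×10⁻⁶ C)(1/0.632 − 1/0.216) = 0.735 J.
v = √(2·0.735/0.0447) = 5.73 m/s.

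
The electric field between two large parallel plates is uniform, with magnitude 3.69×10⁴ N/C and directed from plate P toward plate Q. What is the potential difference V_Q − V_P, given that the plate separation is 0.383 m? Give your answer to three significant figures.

-1.41×10⁴ V

In a uniform field, potential decreases in the direction of E: ΔV = −E·d for a displacement d parallel to E.
Going from P to Q is a displacement of 0.383 m along the field, so V_Q − V_P = −Ed = -1.41×10⁴ V.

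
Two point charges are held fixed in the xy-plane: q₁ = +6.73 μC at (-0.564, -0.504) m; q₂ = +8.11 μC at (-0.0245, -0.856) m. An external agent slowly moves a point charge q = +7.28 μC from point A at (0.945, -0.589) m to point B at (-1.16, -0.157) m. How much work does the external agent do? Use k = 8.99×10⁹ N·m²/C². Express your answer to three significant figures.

For quasistatic motion the external work equals the change in potential energy: W_ext = qΔV = q(V_B − V_A).
At A: distances to the source charges are 1.51 m, 1.01 m; V_A = Σ kqᵢ/rᵢ = 1.13×10⁵ V.
At B: distances to the source charges are 0.690 m, 1.33 m; V_B = Σ kqᵢ/rᵢ = 1.42×10⁵ V.
ΔV = V_B − V_A = 2.99×10⁴ V.
W_ext = qΔV = (7.28×10⁻⁶ C)(2.99×10⁴ V) = 0.217 J.

0.217 J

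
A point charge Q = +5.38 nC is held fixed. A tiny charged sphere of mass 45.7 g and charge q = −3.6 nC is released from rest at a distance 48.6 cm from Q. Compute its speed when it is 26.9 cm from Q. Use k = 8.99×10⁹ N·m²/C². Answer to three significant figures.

Only the electrostatic force acts, so mechanical energy is conserved: ½mv² = U₁ − U₂ = kQq(1/r₁ − 1/r₂).
U₁ − U₂ = (8.99×10⁹ N·m²/C²)(5.38×10⁻⁹ C)(-3.60×10⁻⁹ C)(1/0.486 − 1/0.269) = 2.89×10⁻⁷ J.
v = √(2·2.89×10⁻⁷/0.0457) = 3.56×10⁻³ m/s.

3.56×10⁻³ m/s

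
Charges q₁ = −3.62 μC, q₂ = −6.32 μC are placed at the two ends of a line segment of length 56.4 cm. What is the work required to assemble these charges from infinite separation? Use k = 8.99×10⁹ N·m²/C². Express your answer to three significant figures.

The work to assemble the configuration equals its total potential energy, U = Σ kqᵢqⱼ/rᵢⱼ over all pairs.
The separation is r = 0.564 m.
U = (0.365) = 0.365 J.

0.365 J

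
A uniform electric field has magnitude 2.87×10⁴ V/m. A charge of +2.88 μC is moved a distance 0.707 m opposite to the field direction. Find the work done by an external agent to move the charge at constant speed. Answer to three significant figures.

0.0584 J

The potential change for a displacement 0.707 m opposite to the field direction is ΔV = +Ed = 2.03×10⁴ V.
W_ext = qΔV = 0.0584 J.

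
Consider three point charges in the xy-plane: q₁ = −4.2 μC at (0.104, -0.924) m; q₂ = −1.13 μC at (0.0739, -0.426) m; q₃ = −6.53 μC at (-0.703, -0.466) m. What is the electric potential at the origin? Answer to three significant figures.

The total potential is the scalar sum of each charge's contribution, V = Σ kqᵢ/rᵢ.
Distances from the field point to each charge: r₁ = 0.930 m, r₂ = 0.432 m, r₃ = 0.843 m.
V = k[(-4.20×10⁻⁶)/(0.930) + (-1.13×10⁻⁶)/(0.432) + (-6.53×10⁻⁶)/(0.843)] = -1.34×10⁵ V.

-1.34×10⁵ V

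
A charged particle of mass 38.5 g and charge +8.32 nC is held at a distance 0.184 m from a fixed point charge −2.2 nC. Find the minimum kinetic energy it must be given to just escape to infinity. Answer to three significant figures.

To just escape, total mechanical energy must reach zero at infinity: ½mv²_min + U = 0, so ½mv²_min = −U = |kQq|/r.
|U| = |kQq|/r = (8.99×10⁹ N·m²/C²)(2.20×10⁻⁹)(8.32×10⁻⁹)/(0.184) = 8.94×10⁻⁷ J.

8.94×10⁻⁷ J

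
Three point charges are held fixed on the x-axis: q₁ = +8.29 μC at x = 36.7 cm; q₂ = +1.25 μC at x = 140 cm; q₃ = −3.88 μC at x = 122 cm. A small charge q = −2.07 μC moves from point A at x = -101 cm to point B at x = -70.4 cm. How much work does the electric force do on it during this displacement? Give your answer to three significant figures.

The work done by the electric force is W_field = −ΔU = −q(V_B − V_A) = q(V_A − V_B).
At A: distances to the source charges are 1.38 m, 2.41 m, 2.23 m; V_A = Σ kqᵢ/rᵢ = 4.31×10⁴ V.
At B: distances to the source charges are 1.07 m, 2.10 m, 1.92 m; V_B = Σ kqᵢ/rᵢ = 5.68×10⁴ V.
ΔV = V_B − V_A = 1.37×10⁴ V.
W_field = −qΔV = −(-2.07×10⁻⁶ C)(1.37×10⁴ V) = 0.0283 J.

0.0283 J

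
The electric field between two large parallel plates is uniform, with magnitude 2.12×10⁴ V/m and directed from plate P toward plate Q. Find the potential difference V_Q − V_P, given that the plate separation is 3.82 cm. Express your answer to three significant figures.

-810 V

In a uniform field, potential decreases in the direction of E: ΔV = −E·d for a displacement d parallel to E.
Going from P to Q is a displacement of 3.82 cm along the field, so V_Q − V_P = −Ed = -810 V.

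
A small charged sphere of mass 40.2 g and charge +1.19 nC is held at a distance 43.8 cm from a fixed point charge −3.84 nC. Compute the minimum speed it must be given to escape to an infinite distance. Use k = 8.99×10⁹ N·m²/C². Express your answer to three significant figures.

To just escape, total mechanical energy must reach zero at infinity: ½mv²_min + U = 0, so ½mv²_min = −U = |kQq|/r.
|U| = |kQq|/r = (8.99×10⁹ N·m²/C²)(3.84×10⁻⁹)(1.19×10⁻⁹)/(0.438) = 9.38×10⁻⁸ J.
v_min = √(2|U|/m) = √(2·9.38×10⁻⁸/0.0402) = 2.16×10⁻³ m/s.

2.16×10⁻³ m/s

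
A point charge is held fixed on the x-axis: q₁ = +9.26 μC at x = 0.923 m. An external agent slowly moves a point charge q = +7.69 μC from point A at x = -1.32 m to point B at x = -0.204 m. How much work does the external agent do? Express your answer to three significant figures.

For quasistatic motion the external work equals the change in potential energy: W_ext = qΔV = q(V_B − V_A).
At A: distance to the source charge is 2.24 m; V_A = kq₁/r = 3.71×10⁴ V.
At B: distance to the source charge is 1.13 m; V_B = kq₁/r = 7.39×10⁴ V.
ΔV = V_B − V_A = 3.68×10⁴ V.
W_ext = qΔV = (7.69×10⁻⁶ C)(3.68×10⁴ V) = 0.283 J.

0.283 J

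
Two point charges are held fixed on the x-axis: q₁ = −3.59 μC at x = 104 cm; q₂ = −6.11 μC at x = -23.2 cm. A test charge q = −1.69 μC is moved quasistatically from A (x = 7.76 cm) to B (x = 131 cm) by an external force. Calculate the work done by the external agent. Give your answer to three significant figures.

For quasistatic motion the external work equals the change in potential energy: W_ext = qΔV = q(V_B − V_A).
At A: distances to the source charges are 0.962 m, 0.310 m; V_A = Σ kqᵢ/rᵢ = -2.11×10⁵ V.
At B: distances to the source charges are 0.270 m, 1.54 m; V_B = Σ kqᵢ/rᵢ = -1.55×10⁵ V.
ΔV = V_B − V_A = 5.58×10⁴ V.
W_ext = qΔV = (-1.69×10⁻⁶ C)(5.58×10⁴ V) = -0.0943 J.

-0.0943 J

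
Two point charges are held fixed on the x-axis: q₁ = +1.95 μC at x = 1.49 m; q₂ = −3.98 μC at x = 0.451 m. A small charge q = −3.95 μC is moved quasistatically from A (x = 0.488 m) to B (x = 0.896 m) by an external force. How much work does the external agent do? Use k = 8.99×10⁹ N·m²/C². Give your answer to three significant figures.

-3.55 J

For quasistatic motion the external work equals the change in potential energy: W_ext = qΔV = q(V_B − V_A).
At A: distances to the source charges are 1.00 m, 0.0370 m; V_A = Σ kqᵢ/rᵢ = -9.50×10⁵ V.
At B: distances to the source charges are 0.594 m, 0.445 m; V_B = Σ kqᵢ/rᵢ = -5.09×10⁴ V.
ΔV = V_B − V_A = 8.99×10⁵ V.
W_ext = qΔV = (-3.95×10⁻⁶ C)(8.99×10⁵ V) = -3.55 J.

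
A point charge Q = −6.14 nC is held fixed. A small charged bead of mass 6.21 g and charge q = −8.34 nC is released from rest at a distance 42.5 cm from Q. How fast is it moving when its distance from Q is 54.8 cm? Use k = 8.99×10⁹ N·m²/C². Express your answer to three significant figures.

8.85×10⁻³ m/s

Only the electrostatic force acts, so mechanical energy is conserved: ½mv² = U₁ − U₂ = kQq(1/r₁ − 1/r₂).
U₁ − U₂ = (8.99×10⁹ N·m²/C²)(-6.14×10⁻⁹ C)(-8.34×10⁻⁹ C)(1/0.425 − 1/0.548) = 2.43×10⁻⁷ J.
v = √(2·2.43×10⁻⁷/6.21×10⁻³) = 8.85×10⁻³ m/s.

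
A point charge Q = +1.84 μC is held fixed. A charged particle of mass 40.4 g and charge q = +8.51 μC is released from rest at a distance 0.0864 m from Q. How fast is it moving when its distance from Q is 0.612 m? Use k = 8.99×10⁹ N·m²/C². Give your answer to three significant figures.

Only the electrostatic force acts, so mechanical energy is conserved: ½mv² = U₁ − U₂ = kQq(1/r₁ − 1/r₂).
U₁ − U₂ = (8.99×10⁹ N·m²/C²)(1.84×10⁻⁶ C)(8.51×10⁻⁶ C)(1/0.0864 − 1/0.612) = 1.40 J.
v = √(2·1.40/0.0404) = 8.32 m/s.

8.32 m/s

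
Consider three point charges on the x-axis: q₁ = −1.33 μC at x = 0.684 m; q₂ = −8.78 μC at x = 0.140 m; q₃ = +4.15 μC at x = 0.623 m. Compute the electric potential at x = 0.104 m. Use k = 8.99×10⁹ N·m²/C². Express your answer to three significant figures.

-2.14×10⁶ V

The total potential is the scalar sum of each charge's contribution, V = Σ kqᵢ/rᵢ.
Distances from the field point to each charge: r₁ = 0.580 m, r₂ = 0.0360 m, r₃ = 0.519 m.
V = k[(-1.33×10⁻⁶)/(0.580) + (-8.78×10⁻⁶)/(0.0360) + (4.15×10⁻⁶)/(0.519)] = -2.14×10⁶ V.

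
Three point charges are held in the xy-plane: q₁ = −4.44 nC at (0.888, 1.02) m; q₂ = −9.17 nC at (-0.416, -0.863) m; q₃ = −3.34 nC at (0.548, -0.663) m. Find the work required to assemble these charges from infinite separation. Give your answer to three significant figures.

The assembly work is the sum of pairwise potential energies, U = Σ_{i<j} kqᵢqⱼ/rᵢⱼ.
Pair separations: r₁₂ = 2.29 m, r₁₃ = 1.72 m, r₂₃ = 0.985 m.
U = (1.60×10⁻⁷) + (7.76×10⁻⁸) + (2.80×10⁻⁷) = 5.17×10⁻⁷ J.

5.17×10⁻⁷ J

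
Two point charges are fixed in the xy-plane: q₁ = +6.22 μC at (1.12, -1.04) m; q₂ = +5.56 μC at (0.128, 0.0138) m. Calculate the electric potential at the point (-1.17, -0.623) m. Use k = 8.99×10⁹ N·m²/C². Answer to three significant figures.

5.86×10⁴ V

Electric potential is a scalar, so the contributions from each charge add algebraically: V = Σ kqᵢ/rᵢ.
Distances from the field point to each charge: r₁ = 2.33 m, r₂ = 1.45 m.
V = k[(6.22×10⁻⁶)/(2.33) + (5.56×10⁻⁶)/(1.45)] = 5.86×10⁴ V.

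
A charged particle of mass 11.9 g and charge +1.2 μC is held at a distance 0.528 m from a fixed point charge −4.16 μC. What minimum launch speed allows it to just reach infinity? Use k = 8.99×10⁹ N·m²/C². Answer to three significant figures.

To just escape, total mechanical energy must reach zero at infinity: ½mv²_min + U = 0, so ½mv²_min = −U = |kQq|/r.
|U| = |kQq|/r = (8.99×10⁹ N·m²/C²)(4.16×10⁻⁶)(1.20×10⁻⁶)/(0.528) = 0.0850 J.
v_min = √(2|U|/m) = √(2·0.0850/0.0119) = 3.78 m/s.

3.78 m/s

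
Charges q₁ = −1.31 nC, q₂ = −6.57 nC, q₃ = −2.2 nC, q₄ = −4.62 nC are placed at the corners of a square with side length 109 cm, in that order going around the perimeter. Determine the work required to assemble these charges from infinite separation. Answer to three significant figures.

The assembly work is the sum of pairwise potential energies, U = Σ_{i<j} kqᵢqⱼ/rᵢⱼ.
The four side pairs have separation 1.09 m and the two diagonal pairs 1.54 m.
Summing all 6 pair terms gives U = 5.18×10⁻⁷ J.

5.18×10⁻⁷ J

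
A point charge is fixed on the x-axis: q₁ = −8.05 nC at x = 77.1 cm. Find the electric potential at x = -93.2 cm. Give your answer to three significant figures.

Electric potential is a scalar, so the contributions from each charge add algebraically: V = Σ kqᵢ/rᵢ.
V = k[(-8.05×10⁻⁹)/(1.70)] = -42.5 V.

-42.5 V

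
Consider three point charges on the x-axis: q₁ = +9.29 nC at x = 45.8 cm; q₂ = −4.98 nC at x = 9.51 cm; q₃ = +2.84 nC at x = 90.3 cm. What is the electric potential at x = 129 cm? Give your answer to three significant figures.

The total potential is the scalar sum of each charge's contribution, V = Σ kqᵢ/rᵢ.
Distances from the field point to each charge: r₁ = 0.832 m, r₂ = 1.19 m, r₃ = 0.387 m.
V = k[(9.29×10⁻⁹)/(0.832) + (-4.98×10⁻⁹)/(1.19) + (2.84×10⁻⁹)/(0.387)] = 129 V.

129 V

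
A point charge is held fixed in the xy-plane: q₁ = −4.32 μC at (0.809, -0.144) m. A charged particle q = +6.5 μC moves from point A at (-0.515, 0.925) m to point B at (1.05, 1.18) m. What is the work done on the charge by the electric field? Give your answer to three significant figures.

The work done by the electric force is W_field = −ΔU = −q(V_B − V_A) = q(V_A − V_B).
At A: distance to the source charge is 1.70 m; V_A = kq₁/r = -2.28×10⁴ V.
At B: distance to the source charge is 1.35 m; V_B = kq₁/r = -2.89×10⁴ V.
ΔV = V_B − V_A = -6040 V.
W_field = −qΔV = −(6.50×10⁻⁶ C)(-6040 V) = 0.0392 J.

0.0392 J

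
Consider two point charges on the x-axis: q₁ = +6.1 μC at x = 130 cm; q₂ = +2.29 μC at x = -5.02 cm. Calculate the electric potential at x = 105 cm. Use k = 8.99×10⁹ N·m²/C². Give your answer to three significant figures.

Electric potential is a scalar, so the contributions from each charge add algebraically: V = Σ kqᵢ/rᵢ.
Distances from the field point to each charge: r₁ = 0.250 m, r₂ = 1.10 m.
V = k[(6.10×10⁻⁶)/(0.250) + (2.29×10⁻⁶)/(1.10)] = 2.38×10⁵ V.

2.38×10⁵ V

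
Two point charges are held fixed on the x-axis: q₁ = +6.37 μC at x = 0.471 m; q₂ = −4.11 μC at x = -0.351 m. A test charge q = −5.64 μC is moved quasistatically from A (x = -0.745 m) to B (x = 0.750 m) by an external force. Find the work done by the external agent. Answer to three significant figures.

-1.23 J

For quasistatic motion the external work equals the change in potential energy: W_ext = qΔV = q(V_B − V_A).
At A: distances to the source charges are 1.22 m, 0.394 m; V_A = Σ kqᵢ/rᵢ = -4.67×10⁴ V.
At B: distances to the source charges are 0.279 m, 1.10 m; V_B = Σ kqᵢ/rᵢ = 1.72×10⁵ V.
ΔV = V_B − V_A = 2.18×10⁵ V.
W_ext = qΔV = (-5.64×10⁻⁶ C)(2.18×10⁵ V) = -1.23 J.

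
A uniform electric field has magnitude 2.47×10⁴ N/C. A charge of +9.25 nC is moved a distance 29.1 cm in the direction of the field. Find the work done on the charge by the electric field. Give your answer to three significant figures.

The potential change for a displacement 29.1 cm in the direction of the field is ΔV = −Ed = -7190 V.
W_field = −qΔV = 6.65×10⁻⁵ J.

6.65×10⁻⁵ J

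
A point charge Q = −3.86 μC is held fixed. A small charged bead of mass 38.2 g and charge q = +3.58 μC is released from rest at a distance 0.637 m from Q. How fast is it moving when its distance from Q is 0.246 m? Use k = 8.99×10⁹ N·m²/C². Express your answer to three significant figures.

4.03 m/s

Only the electrostatic force acts, so mechanical energy is conserved: ½mv² = U₁ − U₂ = kQq(1/r₁ − 1/r₂).
U₁ − U₂ = (8.99×10⁹ N·m²/C²)(-3.86×10⁻⁶ C)(3.58×10⁻⁶ C)(1/0.637 − 1/0.246) = 0.310 J.
v = √(2·0.310/0.0382) = 4.03 m/s.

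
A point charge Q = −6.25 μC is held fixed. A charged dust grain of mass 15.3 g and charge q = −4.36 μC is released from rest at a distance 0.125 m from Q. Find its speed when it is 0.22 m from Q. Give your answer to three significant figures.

Only the electrostatic force acts, so mechanical energy is conserved: ½mv² = U₁ − U₂ = kQq(1/r₁ − 1/r₂).
U₁ − U₂ = (8.99×10⁹ N·m²/C²)(-6.25×10⁻⁶ C)(-4.36×10⁻⁶ C)(1/0.125 − 1/0.220) = 0.846 J.
v = √(2·0.846/0.0153) = 10.5 m/s.

10.5 m/s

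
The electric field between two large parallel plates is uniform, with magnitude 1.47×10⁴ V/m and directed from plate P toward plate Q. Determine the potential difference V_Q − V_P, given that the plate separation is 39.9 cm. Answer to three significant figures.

In a uniform field, potential decreases in the direction of E: ΔV = −E·d for a displacement d parallel to E.
Going from P to Q is a displacement of 39.9 cm along the field, so V_Q − V_P = −Ed = -5870 V.

-5870 V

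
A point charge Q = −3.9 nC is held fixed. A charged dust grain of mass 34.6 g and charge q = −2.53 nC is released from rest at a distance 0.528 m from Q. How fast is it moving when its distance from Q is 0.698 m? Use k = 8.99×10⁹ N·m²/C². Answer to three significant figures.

Only the electrostatic force acts, so mechanical energy is conserved: ½mv² = U₁ − U₂ = kQq(1/r₁ − 1/r₂).
U₁ − U₂ = (8.99×10⁹ N·m²/C²)(-3.90×10⁻⁹ C)(-2.53×10⁻⁹ C)(1/0.528 − 1/0.698) = 4.09×10⁻⁸ J.
v = √(2·4.09×10⁻⁸/0.0346) = 1.54×10⁻³ m/s.

1.54×10⁻³ m/s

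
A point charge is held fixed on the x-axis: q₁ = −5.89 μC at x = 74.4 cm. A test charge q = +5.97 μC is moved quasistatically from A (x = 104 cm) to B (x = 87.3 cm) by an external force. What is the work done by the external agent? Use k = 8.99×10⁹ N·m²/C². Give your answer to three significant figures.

For quasistatic motion the external work equals the change in potential energy: W_ext = qΔV = q(V_B − V_A).
At A: distance to the source charge is 0.296 m; V_A = kq₁/r = -1.79×10⁵ V.
At B: distance to the source charge is 0.129 m; V_B = kq₁/r = -4.10×10⁵ V.
ΔV = V_B − V_A = -2.32×10⁵ V.
W_ext = qΔV = (5.97×10⁻⁶ C)(-2.32×10⁵ V) = -1.38 J.

-1.38 J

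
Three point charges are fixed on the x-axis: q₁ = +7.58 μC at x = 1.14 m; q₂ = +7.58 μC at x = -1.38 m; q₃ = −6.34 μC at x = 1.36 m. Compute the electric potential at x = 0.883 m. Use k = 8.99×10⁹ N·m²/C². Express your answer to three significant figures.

The total potential is the scalar sum of each charge's contribution, V = Σ kqᵢ/rᵢ.
Distances from the field point to each charge: r₁ = 0.257 m, r₂ = 2.26 m, r₃ = 0.477 m.
V = k[(7.58×10⁻⁶)/(0.257) + (7.58×10⁻⁶)/(2.26) + (-6.34×10⁻⁶)/(0.477)] = 1.76×10⁵ V.

1.76×10⁵ V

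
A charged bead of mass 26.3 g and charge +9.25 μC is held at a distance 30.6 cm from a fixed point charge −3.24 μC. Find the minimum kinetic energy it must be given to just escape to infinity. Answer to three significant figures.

0.880 J

To just escape, total mechanical energy must reach zero at infinity: ½mv²_min + U = 0, so ½mv²_min = −U = |kQq|/r.
|U| = |kQq|/r = (8.99×10⁹ N·m²/C²)(3.24×10⁻⁶)(9.25×10⁻⁶)/(0.306) = 0.880 J.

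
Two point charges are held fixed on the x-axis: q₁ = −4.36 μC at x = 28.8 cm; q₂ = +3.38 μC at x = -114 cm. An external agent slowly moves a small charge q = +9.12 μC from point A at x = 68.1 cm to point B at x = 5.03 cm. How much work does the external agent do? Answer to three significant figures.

-0.514 J

For quasistatic motion the external work equals the change in potential energy: W_ext = qΔV = q(V_B − V_A).
At A: distances to the source charges are 0.393 m, 1.82 m; V_A = Σ kqᵢ/rᵢ = -8.30×10⁴ V.
At B: distances to the source charges are 0.238 m, 1.19 m; V_B = Σ kqᵢ/rᵢ = -1.39×10⁵ V.
ΔV = V_B − V_A = -5.63×10⁴ V.
W_ext = qΔV = (9.12×10⁻⁶ C)(-5.63×10⁴ V) = -0.514 J.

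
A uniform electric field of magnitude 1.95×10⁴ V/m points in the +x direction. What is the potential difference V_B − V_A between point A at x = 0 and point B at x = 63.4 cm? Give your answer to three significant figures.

In a uniform field, potential decreases in the direction of E: V_B − V_A = −E·Δx.
V_B − V_A = −(1.95×10⁴ V/m)(0.634 m) = -1.24×10⁴ V.

-1.24×10⁴ V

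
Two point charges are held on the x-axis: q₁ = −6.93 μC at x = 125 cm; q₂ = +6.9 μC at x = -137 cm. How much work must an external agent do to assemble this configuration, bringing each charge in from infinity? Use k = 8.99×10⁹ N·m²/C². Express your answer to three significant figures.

The work to assemble the configuration equals its total potential energy, U = Σ kqᵢqⱼ/rᵢⱼ over all pairs.
Pair separations: r₁₂ = 2.62 m.
U = (-0.164) = -0.164 J.

-0.164 J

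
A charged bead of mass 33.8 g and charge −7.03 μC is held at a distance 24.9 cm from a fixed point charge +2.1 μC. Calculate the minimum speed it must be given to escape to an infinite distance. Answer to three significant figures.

5.62 m/s

To just escape, total mechanical energy must reach zero at infinity: ½mv²_min + U = 0, so ½mv²_min = −U = |kQq|/r.
|U| = |kQq|/r = (8.99×10⁹ N·m²/C²)(2.10×10⁻⁶)(7.03×10⁻⁶)/(0.249) = 0.533 J.
v_min = √(2|U|/m) = √(2·0.533/0.0338) = 5.62 m/s.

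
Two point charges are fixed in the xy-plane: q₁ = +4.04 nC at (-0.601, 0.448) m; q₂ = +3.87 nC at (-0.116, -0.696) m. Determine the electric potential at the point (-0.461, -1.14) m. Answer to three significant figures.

Electric potential is a scalar, so the contributions from each charge add algebraically: V = Σ kqᵢ/rᵢ.
Distances from the field point to each charge: r₁ = 1.59 m, r₂ = 0.562 m.
V = k[(4.04×10⁻⁹)/(1.59) + (3.87×10⁻⁹)/(0.562)] = 84.7 V.

84.7 V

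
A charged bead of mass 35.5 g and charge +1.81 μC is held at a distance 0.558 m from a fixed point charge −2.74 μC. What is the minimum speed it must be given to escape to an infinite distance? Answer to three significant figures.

To just escape, total mechanical energy must reach zero at infinity: ½mv²_min + U = 0, so ½mv²_min = −U = |kQq|/r.
|U| = |kQq|/r = (8.99×10⁹ N·m²/C²)(2.74×10⁻⁶)(1.81×10⁻⁶)/(0.558) = 0.0799 J.
v_min = √(2|U|/m) = √(2·0.0799/0.0355) = 2.12 m/s.

2.12 m/s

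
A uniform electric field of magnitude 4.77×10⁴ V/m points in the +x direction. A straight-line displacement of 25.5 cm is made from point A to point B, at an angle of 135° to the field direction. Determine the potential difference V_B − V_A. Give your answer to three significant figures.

8600 V

Only the component of displacement along E changes the potential: ΔV = −E·d·cosθ.
ΔV = −(4.77×10⁴ V/m)(0.255 m)cos135° = 8600 V.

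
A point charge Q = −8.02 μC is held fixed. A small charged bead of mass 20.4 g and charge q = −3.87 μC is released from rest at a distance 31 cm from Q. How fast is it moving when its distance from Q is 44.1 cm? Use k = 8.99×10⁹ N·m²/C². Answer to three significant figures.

5.12 m/s

Only the electrostatic force acts, so mechanical energy is conserved: ½mv² = U₁ − U₂ = kQq(1/r₁ − 1/r₂).
U₁ − U₂ = (8.99×10⁹ N·m²/C²)(-8.02×10⁻⁶ C)(-3.87×10⁻⁶ C)(1/0.310 − 1/0.441) = 0.267 J.
v = √(2·0.267/0.0204) = 5.12 m/s.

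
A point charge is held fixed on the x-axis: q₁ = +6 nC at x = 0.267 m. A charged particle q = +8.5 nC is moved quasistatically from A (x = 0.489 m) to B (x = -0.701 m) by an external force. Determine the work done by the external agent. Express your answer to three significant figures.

For quasistatic motion the external work equals the change in potential energy: W_ext = qΔV = q(V_B − V_A).
At A: distance to the source charge is 0.222 m; V_A = kq₁/r = 243 V.
At B: distance to the source charge is 0.968 m; V_B = kq₁/r = 55.7 V.
ΔV = V_B − V_A = -187 V.
W_ext = qΔV = (8.50×10⁻⁹ C)(-187 V) = -1.59×10⁻⁶ J.

-1.59×10⁻⁶ J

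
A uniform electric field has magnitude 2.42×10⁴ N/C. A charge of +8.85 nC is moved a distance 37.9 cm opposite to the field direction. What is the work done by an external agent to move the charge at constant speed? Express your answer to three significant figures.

The potential change for a displacement 37.9 cm opposite to the field direction is ΔV = +Ed = 9170 V.
W_ext = qΔV = 8.12×10⁻⁵ J.

8.12×10⁻⁵ J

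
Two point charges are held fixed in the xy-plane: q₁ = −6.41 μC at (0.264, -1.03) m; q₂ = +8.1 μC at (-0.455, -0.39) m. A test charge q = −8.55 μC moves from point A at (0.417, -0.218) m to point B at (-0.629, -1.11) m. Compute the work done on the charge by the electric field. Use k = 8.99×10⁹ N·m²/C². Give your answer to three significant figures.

0.187 J

The work done by the electric force is W_field = −ΔU = −q(V_B − V_A) = q(V_A − V_B).
At A: distances to the source charges are 0.826 m, 0.889 m; V_A = Σ kqᵢ/rᵢ = 1.22×10⁴ V.
At B: distances to the source charges are 0.897 m, 0.741 m; V_B = Σ kqᵢ/rᵢ = 3.40×10⁴ V.
ΔV = V_B − V_A = 2.18×10⁴ V.
W_field = −qΔV = −(-8.55×10⁻⁶ C)(2.18×10⁴ V) = 0.187 J.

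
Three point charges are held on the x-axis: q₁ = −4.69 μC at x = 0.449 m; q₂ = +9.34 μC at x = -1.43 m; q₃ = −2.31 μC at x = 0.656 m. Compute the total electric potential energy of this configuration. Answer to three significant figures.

0.168 J

The assembly work is the sum of pairwise potential energies, U = Σ_{i<j} kqᵢqⱼ/rᵢⱼ.
Pair separations: r₁₂ = 1.88 m, r₁₃ = 0.207 m, r₂₃ = 2.09 m.
U = (-0.210) + (0.471) + (-0.0930) = 0.168 J.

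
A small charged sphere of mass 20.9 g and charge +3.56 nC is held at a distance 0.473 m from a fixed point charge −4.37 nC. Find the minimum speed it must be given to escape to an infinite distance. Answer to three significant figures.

5.32×10⁻³ m/s

To just escape, total mechanical energy must reach zero at infinity: ½mv²_min + U = 0, so ½mv²_min = −U = |kQq|/r.
|U| = |kQq|/r = (8.99×10⁹ N·m²/C²)(4.37×10⁻⁹)(3.56×10⁻⁹)/(0.473) = 2.96×10⁻⁷ J.
v_min = √(2|U|/m) = √(2·2.96×10⁻⁷/0.0209) = 5.32×10⁻³ m/s.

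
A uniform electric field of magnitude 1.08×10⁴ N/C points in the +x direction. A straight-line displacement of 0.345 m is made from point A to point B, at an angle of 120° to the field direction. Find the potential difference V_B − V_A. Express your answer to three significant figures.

Only the component of displacement along E changes the potential: ΔV = −E·d·cosθ.
ΔV = −(1.08×10⁴ V/m)(0.345 m)cos120° = 1860 V.

1860 V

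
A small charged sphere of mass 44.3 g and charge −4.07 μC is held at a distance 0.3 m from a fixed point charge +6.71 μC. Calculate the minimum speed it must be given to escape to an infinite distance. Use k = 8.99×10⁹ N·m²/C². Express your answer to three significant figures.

To just escape, total mechanical energy must reach zero at infinity: ½mv²_min + U = 0, so ½mv²_min = −U = |kQq|/r.
|U| = |kQq|/r = (8.99×10⁹ N·m²/C²)(6.71×10⁻⁶)(4.07×10⁻⁶)/(0.300) = 0.818 J.
v_min = √(2|U|/m) = √(2·0.818/0.0443) = 6.08 m/s.

6.08 m/s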